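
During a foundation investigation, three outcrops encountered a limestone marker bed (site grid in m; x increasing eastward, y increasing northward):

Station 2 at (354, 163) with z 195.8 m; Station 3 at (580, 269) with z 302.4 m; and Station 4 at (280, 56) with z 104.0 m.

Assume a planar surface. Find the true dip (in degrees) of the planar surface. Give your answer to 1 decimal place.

Two edge vectors: Station 2→Station 3 = (226, 106, 106.6), Station 2→Station 4 = (-74, -107, -91.8).
Normal n = (Station 2→Station 3) × (Station 2→Station 4) = (1675.4, 12858.4, -16338).
So ∂z/∂x = −n_x/n_z = 0.10255 and ∂z/∂y = −n_y/n_z = 0.78702.
Gradient magnitude |∇z| = √(a² + b²) = √(0.01052 + 0.61941) = 0.79368.
True dip = arctan(0.79368) = 38.4°, dipping toward S (azimuth ≈ 187°).

38.4°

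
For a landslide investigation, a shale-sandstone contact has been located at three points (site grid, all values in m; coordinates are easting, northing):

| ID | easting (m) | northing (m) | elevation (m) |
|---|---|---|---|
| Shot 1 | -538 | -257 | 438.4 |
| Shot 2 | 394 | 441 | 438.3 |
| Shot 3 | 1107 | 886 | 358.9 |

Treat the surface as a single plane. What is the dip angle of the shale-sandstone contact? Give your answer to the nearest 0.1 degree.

48.1°

Let the plane be z = a·easting + b·northing + c.
Shot 2−Shot 1: 932a + 698b = −0.1;  Shot 3−Shot 1: 1645a + 1143b = −79.5.
Solving gives a = −0.66772, b = 0.89143.
Gradient magnitude |∇z| = √(a² + b²) = √(0.44585 + 0.79464) = 1.11377.
True dip = arctan(1.11377) = 48.1°, dipping toward SE (azimuth ≈ 143°).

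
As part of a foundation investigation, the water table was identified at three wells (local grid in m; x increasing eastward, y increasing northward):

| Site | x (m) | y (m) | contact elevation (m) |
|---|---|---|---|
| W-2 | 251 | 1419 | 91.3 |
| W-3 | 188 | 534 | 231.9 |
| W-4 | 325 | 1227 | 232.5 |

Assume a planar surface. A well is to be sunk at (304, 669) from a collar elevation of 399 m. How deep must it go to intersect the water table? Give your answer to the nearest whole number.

Two edge vectors: W-2→W-3 = (-63, -885, 140.6), W-2→W-4 = (74, -192, 141.2).
Normal n = (W-2→W-3) × (W-2→W-4) = (-97966.8, 19300, 77586).
So ∂z/∂x = −n_x/n_z = 1.26269 and ∂z/∂y = −n_y/n_z = −0.24876.
Intercept c from W-2: 91.3 − 316.93 + 352.99 = 127.35.
At (304, 669): z_contact = 383.9 − 166.4 + 127.35 = 344.8 m.
Depth below ground = 399 − 344.8 = 54 m.

54 m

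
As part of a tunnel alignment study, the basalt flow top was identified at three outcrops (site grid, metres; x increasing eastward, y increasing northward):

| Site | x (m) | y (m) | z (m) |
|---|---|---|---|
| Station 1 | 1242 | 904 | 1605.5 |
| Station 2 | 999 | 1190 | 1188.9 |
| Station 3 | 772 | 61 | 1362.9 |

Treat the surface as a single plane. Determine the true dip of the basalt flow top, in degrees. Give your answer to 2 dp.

Two edge vectors: Station 1→Station 2 = (-243, 286, -416.6), Station 1→Station 3 = (-470, -843, -242.6).
Normal n = (Station 1→Station 2) × (Station 1→Station 3) = (-420577.4, 136850.2, 339269).
So ∂z/∂x = −n_x/n_z = 1.23966 and ∂z/∂y = −n_y/n_z = −0.40337.
Gradient magnitude |∇z| = √(a² + b²) = √(1.53675 + 0.16271) = 1.30363.
True dip = arctan(1.30363) = 52.51°, dipping toward WNW (azimuth ≈ 288°).

52.51°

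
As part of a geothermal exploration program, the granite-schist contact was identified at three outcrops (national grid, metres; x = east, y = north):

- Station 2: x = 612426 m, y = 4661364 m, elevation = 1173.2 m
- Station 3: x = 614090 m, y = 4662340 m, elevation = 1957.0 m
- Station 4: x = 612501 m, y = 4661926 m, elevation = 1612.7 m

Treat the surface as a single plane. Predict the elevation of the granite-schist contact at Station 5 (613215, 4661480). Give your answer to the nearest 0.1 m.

1274.3 m

Let the plane be z = a·x + b·y + c.
Station 3−Station 2: 1664a + 976b = 783.8;  Station 4−Station 2: 75a + 562b = 439.5.
Solving gives a = 0.013392144, b = 0.780241262.
Then c = 1173.2 − a·612426 − b·4661364 = −3644017.03.
At (613215, 4661480): z = 8212.3 + 3637079.0 − 3644017.03 = 1274.3 m.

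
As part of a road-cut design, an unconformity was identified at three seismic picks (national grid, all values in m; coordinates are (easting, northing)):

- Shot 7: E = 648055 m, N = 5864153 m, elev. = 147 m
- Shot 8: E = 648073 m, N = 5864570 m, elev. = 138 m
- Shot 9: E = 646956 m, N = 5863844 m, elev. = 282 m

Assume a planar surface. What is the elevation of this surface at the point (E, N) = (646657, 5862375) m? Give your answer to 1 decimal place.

Let the plane be z = a·E + b·N + c.
Shot 8−Shot 7: 18a + 417b = −9;  Shot 9−Shot 7: −1099a − 309b = 135.
Solving gives a = −0.118205252, b = −0.016480349.
Then c = 147 − a·648055 − b·5864153 = 173393.79.
At (646657, 5862375): z = −76438.3 − 96614.0 + 173393.79 = 341.6 m.

341.6 m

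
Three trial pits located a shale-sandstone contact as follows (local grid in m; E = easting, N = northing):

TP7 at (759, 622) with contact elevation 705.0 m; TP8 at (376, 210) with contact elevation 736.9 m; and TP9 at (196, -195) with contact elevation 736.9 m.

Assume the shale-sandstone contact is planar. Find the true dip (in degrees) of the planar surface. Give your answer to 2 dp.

9.91°

Let the plane be z = a·E + b·N + c.
TP8−TP7: −383a − 412b = 31.9;  TP9−TP7: −563a − 817b = 31.9.
Solving gives a = −0.15959, b = 0.07093.
Gradient magnitude |∇z| = √(a² + b²) = √(0.02547 + 0.00503) = 0.17464.
True dip = arctan(0.17464) = 9.91°, dipping toward ESE (azimuth ≈ 114°).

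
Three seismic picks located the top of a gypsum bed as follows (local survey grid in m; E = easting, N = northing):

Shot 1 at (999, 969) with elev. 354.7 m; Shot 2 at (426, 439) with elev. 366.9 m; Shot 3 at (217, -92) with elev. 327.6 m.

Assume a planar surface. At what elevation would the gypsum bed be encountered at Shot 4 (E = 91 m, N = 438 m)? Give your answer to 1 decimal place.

Let the plane be z = a·E + b·N + c.
Shot 2−Shot 1: −573a − 530b = 12.2;  Shot 3−Shot 1: −782a − 1061b = −27.1.
Solving gives a = −0.14113, b = 0.12956.
Then c = 354.7 − a·999 − b·969 = 370.14.
At (91, 438): z = −12.8 + 56.7 + 370.14 = 414.0 m.

414.0 m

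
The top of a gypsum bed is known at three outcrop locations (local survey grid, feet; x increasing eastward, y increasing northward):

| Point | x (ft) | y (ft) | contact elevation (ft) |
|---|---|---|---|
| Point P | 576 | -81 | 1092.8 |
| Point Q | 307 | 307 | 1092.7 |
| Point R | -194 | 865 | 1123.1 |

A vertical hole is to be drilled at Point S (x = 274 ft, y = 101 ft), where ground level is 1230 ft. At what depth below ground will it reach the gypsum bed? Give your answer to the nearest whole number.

90 ft

Two edge vectors: Point P→Point Q = (-269, 388, -0.1), Point P→Point R = (-770, 946, 30.3).
Normal n = (Point P→Point Q) × (Point P→Point R) = (11851, 8227.7, 44286).
So ∂z/∂x = −n_x/n_z = −0.26760 and ∂z/∂y = −n_y/n_z = −0.18579.
Intercept c from Point P: 1092.8 + 154.14 − 15.05 = 1231.89.
At (274, 101): z_contact = −73.3 − 18.8 + 1231.89 = 1139.8 ft.
Depth below ground = 1230 − 1139.8 = 90 ft.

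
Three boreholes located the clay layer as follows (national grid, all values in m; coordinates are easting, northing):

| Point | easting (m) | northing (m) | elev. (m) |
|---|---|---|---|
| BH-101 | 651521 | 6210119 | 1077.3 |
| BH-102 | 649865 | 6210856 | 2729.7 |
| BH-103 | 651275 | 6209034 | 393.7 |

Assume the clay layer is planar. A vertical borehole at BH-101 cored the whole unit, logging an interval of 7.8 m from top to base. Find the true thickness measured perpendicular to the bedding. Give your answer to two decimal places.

Two edge vectors: BH-101→BH-102 = (-1656, 737, 1652.4), BH-101→BH-103 = (-246, -1085, -683.6).
Normal n = (BH-101→BH-102) × (BH-101→BH-103) = (1289040.8, -1538532, 1978062).
So ∂z/∂easting = −n_x/n_z = −0.65167 and ∂z/∂northing = −n_y/n_z = 0.77780.
|∇z| = √(a²+b²) = 1.01471, so dip δ = arctan(1.01471) = 45.42°.
True thickness = vertical thickness × cos δ = 7.8 × cos 45.42° = 5.48 m.

5.48 m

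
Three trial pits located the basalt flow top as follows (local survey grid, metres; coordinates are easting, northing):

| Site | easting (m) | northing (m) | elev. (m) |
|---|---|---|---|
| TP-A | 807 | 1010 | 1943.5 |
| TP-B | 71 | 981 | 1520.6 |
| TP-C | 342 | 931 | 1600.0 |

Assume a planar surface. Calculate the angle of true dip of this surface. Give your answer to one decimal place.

Two edge vectors: TP-A→TP-B = (-736, -29, -422.9), TP-A→TP-C = (-465, -79, -343.5).
Normal n = (TP-A→TP-B) × (TP-A→TP-C) = (-23447.6, -56167.5, 44659).
So ∂z/∂easting = −n_x/n_z = 0.52504 and ∂z/∂northing = −n_y/n_z = 1.25770.
Gradient magnitude |∇z| = √(a² + b²) = √(0.27566 + 1.58180) = 1.36289.
True dip = arctan(1.36289) = 53.7°, dipping toward SSW (azimuth ≈ 203°).

53.7°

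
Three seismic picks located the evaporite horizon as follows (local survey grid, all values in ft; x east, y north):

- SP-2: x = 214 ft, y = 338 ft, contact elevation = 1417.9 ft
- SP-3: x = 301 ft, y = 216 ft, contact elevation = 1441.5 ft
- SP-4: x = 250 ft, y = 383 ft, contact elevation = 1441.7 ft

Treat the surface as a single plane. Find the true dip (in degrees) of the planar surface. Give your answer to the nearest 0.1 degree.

26.5°

Two edge vectors: SP-2→SP-3 = (87, -122, 23.6), SP-2→SP-4 = (36, 45, 23.8).
Normal n = (SP-2→SP-3) × (SP-2→SP-4) = (-3965.6, -1221, 8307).
So ∂z/∂x = −n_x/n_z = 0.47738 and ∂z/∂y = −n_y/n_z = 0.14698.
Gradient magnitude |∇z| = √(a² + b²) = √(0.22789 + 0.02160) = 0.49950.
True dip = arctan(0.49950) = 26.5°, dipping toward WSW (azimuth ≈ 253°).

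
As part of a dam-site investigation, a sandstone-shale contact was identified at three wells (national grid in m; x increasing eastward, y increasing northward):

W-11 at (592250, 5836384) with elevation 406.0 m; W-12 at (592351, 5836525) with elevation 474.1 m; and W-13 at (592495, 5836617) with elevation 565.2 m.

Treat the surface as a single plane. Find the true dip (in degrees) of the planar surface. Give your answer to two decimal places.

Let the plane be z = a·x + b·y + c.
W-12−W-11: 101a + 141b = 68.1;  W-13−W-11: 245a + 233b = 159.2.
Solving gives a = 0.59752, b = 0.05497.
Gradient magnitude |∇z| = √(a² + b²) = √(0.35703 + 0.00302) = 0.60004.
True dip = arctan(0.60004) = 30.97°, dipping toward W (azimuth ≈ 265°).

30.97°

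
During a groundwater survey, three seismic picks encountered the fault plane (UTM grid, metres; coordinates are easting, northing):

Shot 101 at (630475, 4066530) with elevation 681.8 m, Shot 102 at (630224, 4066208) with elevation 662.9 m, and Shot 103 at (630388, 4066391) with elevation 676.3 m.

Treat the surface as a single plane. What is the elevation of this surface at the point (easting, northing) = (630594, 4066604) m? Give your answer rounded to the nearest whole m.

694 m

Let the plane be z = a·easting + b·northing + c.
Shot 102−Shot 101: −251a − 322b = −18.9;  Shot 103−Shot 101: −87a − 139b = −5.5.
Solving gives a = 0.12452364, b = −0.03837091.
Then c = 681.8 − a·630475 − b·4066530 = 78209.21.
At (630594, 4066604): z = 78523.9 − 156039.3 + 78209.21 = 693.8 m.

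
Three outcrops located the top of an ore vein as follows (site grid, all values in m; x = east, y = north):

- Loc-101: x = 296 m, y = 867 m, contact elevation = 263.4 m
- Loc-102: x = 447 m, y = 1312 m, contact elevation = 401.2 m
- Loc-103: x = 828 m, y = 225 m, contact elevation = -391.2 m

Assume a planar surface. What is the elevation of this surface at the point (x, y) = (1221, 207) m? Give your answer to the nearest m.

Two edge vectors: Loc-101→Loc-102 = (151, 445, 137.8), Loc-101→Loc-103 = (532, -642, -654.6).
Normal n = (Loc-101→Loc-102) × (Loc-101→Loc-103) = (-202829.4, 172154.2, -333682).
So ∂z/∂x = −n_x/n_z = −0.60785 and ∂z/∂y = −n_y/n_z = 0.51592.
Intercept c from Loc-101: 263.4 + 179.92 − 447.31 = −3.98.
At (1221, 207): z = −742.2 + 106.8 − 3.98 = -639.4 m.

-639 m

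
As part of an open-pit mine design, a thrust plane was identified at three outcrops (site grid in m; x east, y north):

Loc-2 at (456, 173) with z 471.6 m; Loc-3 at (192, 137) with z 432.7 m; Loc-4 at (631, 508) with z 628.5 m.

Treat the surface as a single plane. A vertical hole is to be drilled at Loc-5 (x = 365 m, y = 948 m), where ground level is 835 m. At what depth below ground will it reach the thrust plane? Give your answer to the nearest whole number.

45 m

Two edge vectors: Loc-2→Loc-3 = (-264, -36, -38.9), Loc-2→Loc-4 = (175, 335, 156.9).
Normal n = (Loc-2→Loc-3) × (Loc-2→Loc-4) = (7383.1, 34614.1, -82140).
So ∂z/∂x = −n_x/n_z = 0.08988 and ∂z/∂y = −n_y/n_z = 0.42140.
Intercept c from Loc-2: 471.6 − 40.99 − 72.90 = 357.71.
At (365, 948): z_contact = 32.8 + 399.5 + 357.71 = 790.0 m.
Depth below ground = 835 − 790.0 = 45 m.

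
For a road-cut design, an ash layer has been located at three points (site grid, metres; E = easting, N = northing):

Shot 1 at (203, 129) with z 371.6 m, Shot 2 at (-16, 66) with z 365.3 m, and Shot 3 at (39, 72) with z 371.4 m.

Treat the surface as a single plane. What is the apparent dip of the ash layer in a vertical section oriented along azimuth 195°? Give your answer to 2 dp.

Two edge vectors: Shot 1→Shot 2 = (-219, -63, -6.3), Shot 1→Shot 3 = (-164, -57, -0.2).
Normal n = (Shot 1→Shot 2) × (Shot 1→Shot 3) = (-346.5, 989.4, 2151).
So ∂z/∂E = −n_x/n_z = 0.16109 and ∂z/∂N = −n_y/n_z = −0.45997.
Unit vector along 195° is (sin 195°, cos 195°) = (-0.2588, -0.9659).
Slope in that direction = a·(-0.2588) + b·(-0.9659) = 0.40261.
Apparent dip = arctan|0.40261| = 21.93° (true dip is 26.0°, so apparent ≤ true as expected).

21.93°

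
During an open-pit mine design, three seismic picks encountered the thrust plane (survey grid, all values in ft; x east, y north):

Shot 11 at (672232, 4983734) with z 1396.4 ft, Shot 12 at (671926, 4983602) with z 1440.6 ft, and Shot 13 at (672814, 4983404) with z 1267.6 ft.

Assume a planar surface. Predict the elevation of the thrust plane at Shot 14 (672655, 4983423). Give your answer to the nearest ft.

Two edge vectors: Shot 11→Shot 12 = (-306, -132, 44.2), Shot 11→Shot 13 = (582, -330, -128.8).
Normal n = (Shot 11→Shot 12) × (Shot 11→Shot 13) = (31587.6, -13688.4, 177804).
So ∂z/∂x = −n_x/n_z = −0.17765405 and ∂z/∂y = −n_y/n_z = 0.07698589.
Intercept c from Shot 11: 1396.4 + 119424.73 − 383677.22 = −262856.09.
At (672655, 4983423): z = −119499.9 + 383653.3 − 262856.09 = 1297.3 ft.

1297 ft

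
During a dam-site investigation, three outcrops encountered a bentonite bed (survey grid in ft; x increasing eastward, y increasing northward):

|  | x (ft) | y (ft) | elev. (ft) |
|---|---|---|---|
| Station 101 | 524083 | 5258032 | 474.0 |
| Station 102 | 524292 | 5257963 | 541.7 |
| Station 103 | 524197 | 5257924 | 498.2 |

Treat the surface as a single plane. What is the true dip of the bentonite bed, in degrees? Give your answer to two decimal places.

Let the plane be z = a·x + b·y + c.
Station 102−Station 101: 209a − 69b = 67.7;  Station 103−Station 101: 114a − 108b = 24.2.
Solving gives a = 0.38364, b = 0.18088.
Gradient magnitude |∇z| = √(a² + b²) = √(0.14718 + 0.03272) = 0.42414.
True dip = arctan(0.42414) = 22.98°, dipping toward WSW (azimuth ≈ 245°).

22.98°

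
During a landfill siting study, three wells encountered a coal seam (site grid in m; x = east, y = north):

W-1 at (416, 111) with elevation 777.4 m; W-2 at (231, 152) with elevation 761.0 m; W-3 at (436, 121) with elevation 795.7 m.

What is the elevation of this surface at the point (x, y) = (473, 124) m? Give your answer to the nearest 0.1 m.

Let the plane be z = a·x + b·y + c.
W-2−W-1: −185a + 41b = −16.4;  W-3−W-1: 20a + 10b = 18.3.
Solving gives a = 0.34243, b = 1.14513.
Then c = 777.4 − a·416 − b·111 = 507.84.
At (473, 124): z = 162.0 + 142.0 + 507.84 = 811.8 m.

811.8 m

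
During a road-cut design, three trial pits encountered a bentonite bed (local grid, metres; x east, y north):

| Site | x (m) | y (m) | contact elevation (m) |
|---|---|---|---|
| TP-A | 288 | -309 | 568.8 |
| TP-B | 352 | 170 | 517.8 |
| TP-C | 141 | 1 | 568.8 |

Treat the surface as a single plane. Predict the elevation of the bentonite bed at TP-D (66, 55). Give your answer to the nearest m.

Let the plane be z = a·x + b·y + c.
TP-B−TP-A: 64a + 479b = −51;  TP-C−TP-A: −147a + 310b = 0.
Solving gives a = −0.17517, b = −0.08307.
Then c = 568.8 − a·288 − b·-309 = 593.58.
At (66, 55): z = −11.6 − 4.6 + 593.58 = 577.5 m.

577 m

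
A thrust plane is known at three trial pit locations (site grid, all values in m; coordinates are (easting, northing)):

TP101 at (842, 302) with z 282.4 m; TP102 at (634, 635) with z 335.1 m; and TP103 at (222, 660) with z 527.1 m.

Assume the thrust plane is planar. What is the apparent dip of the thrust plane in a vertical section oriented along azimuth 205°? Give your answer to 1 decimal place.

Two edge vectors: TP101→TP102 = (-208, 333, 52.7), TP101→TP103 = (-620, 358, 244.7).
Normal n = (TP101→TP102) × (TP101→TP103) = (62618.5, 18223.6, 131996).
So ∂z/∂E = −n_x/n_z = −0.47440 and ∂z/∂N = −n_y/n_z = −0.13806.
Unit vector along 205° is (sin 205°, cos 205°) = (-0.4226, -0.9063).
Slope in that direction = a·(-0.4226) + b·(-0.9063) = 0.32562.
Apparent dip = arctan|0.32562| = 18.0° (true dip is 26.3°, so apparent ≤ true as expected).

18.0°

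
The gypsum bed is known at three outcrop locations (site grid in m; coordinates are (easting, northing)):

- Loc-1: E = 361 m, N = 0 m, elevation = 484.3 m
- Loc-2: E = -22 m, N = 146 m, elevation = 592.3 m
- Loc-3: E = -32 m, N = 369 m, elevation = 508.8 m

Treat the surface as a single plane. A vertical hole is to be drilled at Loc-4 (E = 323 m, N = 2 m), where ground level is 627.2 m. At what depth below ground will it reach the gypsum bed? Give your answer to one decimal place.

Let the plane be z = a·E + b·N + c.
Loc-2−Loc-1: −383a + 146b = 108;  Loc-3−Loc-1: −393a + 369b = 24.5.
Solving gives a = −0.43211, b = −0.39382.
Then c = 484.3 − a·361 − b·0 = 640.29.
At (323, 2): z_contact = −139.57 − 0.79 + 640.29 = 499.93 m.
Depth below ground = 627.2 − 499.93 = 127.3 m.

127.3 m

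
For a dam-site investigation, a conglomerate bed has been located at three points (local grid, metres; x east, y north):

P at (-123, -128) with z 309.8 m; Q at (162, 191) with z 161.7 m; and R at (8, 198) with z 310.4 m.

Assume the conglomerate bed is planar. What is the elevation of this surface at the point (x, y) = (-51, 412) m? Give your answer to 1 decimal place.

Let the plane be z = a·x + b·y + c.
Q−P: 285a + 319b = −148.1;  R−P: 131a + 326b = 0.6.
Solving gives a = −0.94818, b = 0.38286.
Then c = 309.8 − a·-123 − b·-128 = 242.18.
At (-51, 412): z = 48.4 + 157.7 + 242.18 = 448.3 m.

448.3 m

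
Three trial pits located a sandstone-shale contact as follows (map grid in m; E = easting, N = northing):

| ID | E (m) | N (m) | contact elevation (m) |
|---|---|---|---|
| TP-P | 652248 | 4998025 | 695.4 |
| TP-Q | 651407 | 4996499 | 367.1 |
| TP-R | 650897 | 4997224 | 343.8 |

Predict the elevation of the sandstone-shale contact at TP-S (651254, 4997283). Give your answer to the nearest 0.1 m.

420.4 m

Two edge vectors: TP-P→TP-Q = (-841, -1526, -328.3), TP-P→TP-R = (-1351, -801, -351.6).
Normal n = (TP-P→TP-Q) × (TP-P→TP-R) = (273573.3, 147837.7, -1387985).
So ∂z/∂E = −n_x/n_z = 0.197101049 and ∂z/∂N = −n_y/n_z = 0.106512462.
Intercept c from TP-P: 695.4 − 128558.77 − 532351.95 = −660215.31.
At (651254, 4997283): z = 128362.8 + 532272.9 − 660215.31 = 420.4 m.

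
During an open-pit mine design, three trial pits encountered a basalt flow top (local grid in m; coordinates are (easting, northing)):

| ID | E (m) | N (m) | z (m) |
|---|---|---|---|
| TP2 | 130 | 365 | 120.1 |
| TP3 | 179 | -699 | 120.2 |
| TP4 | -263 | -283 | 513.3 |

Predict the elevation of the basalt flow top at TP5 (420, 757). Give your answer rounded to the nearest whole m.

Let the plane be z = a·E + b·N + c.
TP3−TP2: 49a − 1064b = 0.1;  TP4−TP2: −393a − 648b = 393.2.
Solving gives a = −0.92975, b = −0.04291.
Then c = 120.1 − a·130 − b·365 = 256.63.
At (420, 757): z = −390.5 − 32.5 + 256.63 = -166.3 m.

-166 m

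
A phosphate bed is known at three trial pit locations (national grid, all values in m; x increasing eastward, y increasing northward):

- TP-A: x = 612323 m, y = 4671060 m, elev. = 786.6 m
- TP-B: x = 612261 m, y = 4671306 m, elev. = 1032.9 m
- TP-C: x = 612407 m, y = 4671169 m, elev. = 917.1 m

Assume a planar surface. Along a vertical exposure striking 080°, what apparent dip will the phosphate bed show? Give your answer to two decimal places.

20.36°

Let the plane be z = a·x + b·y + c.
TP-B−TP-A: −62a + 246b = 246.3;  TP-C−TP-A: 84a + 109b = 130.5.
Solving gives a = 0.19168, b = 1.04953.
Unit vector along 080° is (sin 80°, cos 80°) = (0.9848, 0.1736).
Slope in that direction = a·(0.9848) + b·(0.1736) = 0.37102.
Apparent dip = arctan|0.37102| = 20.36° (true dip is 46.9°, so apparent ≤ true as expected).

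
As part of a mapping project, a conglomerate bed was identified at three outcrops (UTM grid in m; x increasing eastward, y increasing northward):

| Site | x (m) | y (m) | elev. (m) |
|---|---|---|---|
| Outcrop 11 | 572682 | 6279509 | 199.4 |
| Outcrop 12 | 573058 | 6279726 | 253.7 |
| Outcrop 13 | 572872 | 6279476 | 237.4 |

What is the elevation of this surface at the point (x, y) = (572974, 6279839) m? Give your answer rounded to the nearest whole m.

230 m

Let the plane be z = a·x + b·y + c.
Outcrop 12−Outcrop 11: 376a + 217b = 54.3;  Outcrop 13−Outcrop 11: 190a − 33b = 38.
Solving gives a = 0.18714158, b = −0.07403333.
Then c = 199.4 − a·572682 − b·6279509 = 357919.78.
At (572974, 6279839): z = 107227.3 − 464917.4 + 357919.78 = 229.6 m.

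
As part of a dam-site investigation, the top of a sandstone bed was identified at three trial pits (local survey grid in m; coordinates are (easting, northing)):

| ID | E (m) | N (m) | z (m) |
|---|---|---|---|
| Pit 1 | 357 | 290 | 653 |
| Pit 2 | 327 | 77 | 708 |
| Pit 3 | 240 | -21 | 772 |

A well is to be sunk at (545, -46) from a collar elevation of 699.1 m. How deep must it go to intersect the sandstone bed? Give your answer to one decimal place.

Let the plane be z = a·E + b·N + c.
Pit 2−Pit 1: −30a − 213b = 55;  Pit 3−Pit 1: −117a − 311b = 119.
Solving gives a = −0.52864, b = −0.18376.
Then c = 653 − a·357 − b·290 = 895.01.
At (545, -46): z_contact = −288.11 + 8.45 + 895.01 = 615.36 m.
Depth below ground = 699.1 − 615.36 = 83.7 m.

83.7 m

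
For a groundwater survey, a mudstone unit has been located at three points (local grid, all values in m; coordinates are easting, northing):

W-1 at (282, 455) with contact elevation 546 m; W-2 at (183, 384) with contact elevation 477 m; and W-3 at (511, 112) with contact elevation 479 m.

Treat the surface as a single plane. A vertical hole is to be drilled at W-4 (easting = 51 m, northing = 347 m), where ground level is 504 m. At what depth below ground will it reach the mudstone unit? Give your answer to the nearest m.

93 m

Let the plane be z = a·easting + b·northing + c.
W-2−W-1: −99a − 71b = −69;  W-3−W-1: 229a − 343b = −67.
Solving gives a = 0.37657, b = 0.44675.
Then c = 546 − a·282 − b·455 = 236.54.
At (51, 347): z_contact = 19.2 + 155.0 + 236.54 = 410.8 m.
Depth below ground = 504 − 410.8 = 93 m.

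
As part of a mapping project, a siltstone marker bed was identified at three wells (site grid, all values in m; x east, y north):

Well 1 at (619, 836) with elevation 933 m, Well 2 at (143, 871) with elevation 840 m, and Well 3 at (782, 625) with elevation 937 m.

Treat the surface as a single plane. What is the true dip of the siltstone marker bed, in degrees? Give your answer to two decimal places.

13.97°

Two edge vectors: Well 1→Well 2 = (-476, 35, -93), Well 1→Well 3 = (163, -211, 4).
Normal n = (Well 1→Well 2) × (Well 1→Well 3) = (-19483, -13255, 94731).
So ∂z/∂x = −n_x/n_z = 0.20567 and ∂z/∂y = −n_y/n_z = 0.13992.
Gradient magnitude |∇z| = √(a² + b²) = √(0.04230 + 0.01958) = 0.24875.
True dip = arctan(0.24875) = 13.97°, dipping toward SW (azimuth ≈ 236°).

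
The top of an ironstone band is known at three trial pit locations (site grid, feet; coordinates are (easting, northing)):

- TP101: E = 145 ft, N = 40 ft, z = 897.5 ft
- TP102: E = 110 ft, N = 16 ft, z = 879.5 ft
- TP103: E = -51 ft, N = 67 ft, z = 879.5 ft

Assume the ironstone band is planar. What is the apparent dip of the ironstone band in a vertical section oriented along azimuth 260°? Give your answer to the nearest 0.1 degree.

14.0°

Let the plane be z = a·E + b·N + c.
TP102−TP101: −35a − 24b = −18;  TP103−TP101: −196a + 27b = −18.
Solving gives a = 0.16251, b = 0.51301.
Unit vector along 260° is (sin 260°, cos 260°) = (-0.9848, -0.1736).
Slope in that direction = a·(-0.9848) + b·(-0.1736) = −0.24912.
Apparent dip = arctan|0.24912| = 14.0° (true dip is 28.3°, so apparent ≤ true as expected).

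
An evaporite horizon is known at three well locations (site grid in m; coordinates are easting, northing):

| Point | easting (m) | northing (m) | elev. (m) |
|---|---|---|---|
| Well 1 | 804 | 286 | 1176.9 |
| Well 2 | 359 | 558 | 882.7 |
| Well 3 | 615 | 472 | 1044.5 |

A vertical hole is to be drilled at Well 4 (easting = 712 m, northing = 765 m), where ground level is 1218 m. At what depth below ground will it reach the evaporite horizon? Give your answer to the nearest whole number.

Two edge vectors: Well 1→Well 2 = (-445, 272, -294.2), Well 1→Well 3 = (-189, 186, -132.4).
Normal n = (Well 1→Well 2) × (Well 1→Well 3) = (18708.4, -3314.2, -31362).
So ∂z/∂easting = −n_x/n_z = 0.59653 and ∂z/∂northing = −n_y/n_z = −0.10568.
Intercept c from Well 1: 1176.9 − 479.61 + 30.22 = 727.51.
At (712, 765): z_contact = 424.7 − 80.8 + 727.51 = 1071.4 m.
Depth below ground = 1218 − 1071.4 = 147 m.

147 m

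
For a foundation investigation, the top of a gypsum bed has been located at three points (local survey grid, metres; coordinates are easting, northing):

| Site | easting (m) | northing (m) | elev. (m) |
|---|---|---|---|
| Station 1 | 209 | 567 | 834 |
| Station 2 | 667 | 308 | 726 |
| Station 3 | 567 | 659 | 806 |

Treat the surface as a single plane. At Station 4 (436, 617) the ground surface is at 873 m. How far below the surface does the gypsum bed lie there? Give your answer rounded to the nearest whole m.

Let the plane be z = a·easting + b·northing + c.
Station 2−Station 1: 458a − 259b = −108;  Station 3−Station 1: 358a + 92b = −28.
Solving gives a = −0.12745, b = 0.19161.
Then c = 834 − a·209 − b·567 = 752.00.
At (436, 617): z_contact = −55.6 + 118.2 + 752.00 = 814.6 m.
Depth below ground = 873 − 814.6 = 58 m.

58 m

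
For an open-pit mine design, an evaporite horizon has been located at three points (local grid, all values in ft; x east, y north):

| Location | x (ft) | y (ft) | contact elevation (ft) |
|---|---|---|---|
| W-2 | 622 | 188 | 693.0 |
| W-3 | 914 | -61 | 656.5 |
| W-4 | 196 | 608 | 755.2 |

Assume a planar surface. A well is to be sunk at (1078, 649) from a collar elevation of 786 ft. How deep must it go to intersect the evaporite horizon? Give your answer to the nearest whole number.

16 ft

Let the plane be z = a·x + b·y + c.
W-3−W-2: 292a − 249b = −36.5;  W-4−W-2: −426a + 420b = 62.2.
Solving gives a = 0.00953, b = 0.15776.
Then c = 693 − a·622 − b·188 = 657.42.
At (1078, 649): z_contact = 10.3 + 102.4 + 657.42 = 770.1 ft.
Depth below ground = 786 − 770.1 = 16 ft.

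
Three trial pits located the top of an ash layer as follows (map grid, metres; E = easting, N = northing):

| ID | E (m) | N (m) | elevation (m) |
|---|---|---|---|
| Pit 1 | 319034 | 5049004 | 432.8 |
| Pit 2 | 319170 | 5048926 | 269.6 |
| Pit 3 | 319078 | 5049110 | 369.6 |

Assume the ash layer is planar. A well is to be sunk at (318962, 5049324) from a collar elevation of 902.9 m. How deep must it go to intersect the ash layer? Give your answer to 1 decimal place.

405.8 m

Let the plane be z = a·E + b·N + c.
Pit 2−Pit 1: 136a − 78b = −163.2;  Pit 3−Pit 1: 44a + 106b = −63.2.
Solving gives a = −1.245450471, b = −0.079246974.
Then c = 432.8 − a·319034 − b·5049004 = 797892.14.
At (318962, 5049324): z_contact = −397251.37 − 400143.65 + 797892.14 = 497.11 m.
Depth below ground = 902.9 − 497.11 = 405.8 m.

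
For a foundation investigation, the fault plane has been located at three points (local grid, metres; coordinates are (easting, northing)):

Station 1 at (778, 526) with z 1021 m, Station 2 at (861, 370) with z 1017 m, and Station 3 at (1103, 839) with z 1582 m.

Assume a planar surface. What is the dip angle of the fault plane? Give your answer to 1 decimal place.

52.1°

Let the plane be z = a·E + b·N + c.
Station 2−Station 1: 83a − 156b = −4;  Station 3−Station 1: 325a + 313b = 561.
Solving gives a = 1.12500, b = 0.62420.
Gradient magnitude |∇z| = √(a² + b²) = √(1.26563 + 0.38963) = 1.28657.
True dip = arctan(1.28657) = 52.1°, dipping toward WSW (azimuth ≈ 241°).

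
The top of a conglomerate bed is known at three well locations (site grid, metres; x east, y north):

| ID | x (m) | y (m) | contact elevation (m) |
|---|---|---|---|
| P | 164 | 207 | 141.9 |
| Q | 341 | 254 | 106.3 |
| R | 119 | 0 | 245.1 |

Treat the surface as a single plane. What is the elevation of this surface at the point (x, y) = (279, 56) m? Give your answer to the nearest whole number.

Two edge vectors: P→Q = (177, 47, -35.6), P→R = (-45, -207, 103.2).
Normal n = (P→Q) × (P→R) = (-2518.8, -16664.4, -34524).
So ∂z/∂x = −n_x/n_z = −0.07296 and ∂z/∂y = −n_y/n_z = −0.48269.
Intercept c from P: 141.9 + 11.97 + 99.92 = 253.78.
At (279, 56): z = −20.4 − 27.0 + 253.78 = 206.4 m.

206 m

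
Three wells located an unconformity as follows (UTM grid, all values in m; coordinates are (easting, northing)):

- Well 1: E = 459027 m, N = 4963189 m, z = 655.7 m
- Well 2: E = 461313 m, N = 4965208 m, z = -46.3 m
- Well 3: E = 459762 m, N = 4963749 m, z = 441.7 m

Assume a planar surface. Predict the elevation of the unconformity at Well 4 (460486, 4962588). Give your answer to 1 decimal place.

Two edge vectors: Well 1→Well 2 = (2286, 2019, -702), Well 1→Well 3 = (735, 560, -214).
Normal n = (Well 1→Well 2) × (Well 1→Well 3) = (-38946, -26766, -203805).
So ∂z/∂E = −n_x/n_z = −0.191094428 and ∂z/∂N = −n_y/n_z = −0.131331420.
Intercept c from Well 1: 655.7 + 87717.50 + 651822.66 = 740195.86.
At (460486, 4962588): z = −87996.3 − 651743.7 + 740195.86 = 455.8 m.

455.8 m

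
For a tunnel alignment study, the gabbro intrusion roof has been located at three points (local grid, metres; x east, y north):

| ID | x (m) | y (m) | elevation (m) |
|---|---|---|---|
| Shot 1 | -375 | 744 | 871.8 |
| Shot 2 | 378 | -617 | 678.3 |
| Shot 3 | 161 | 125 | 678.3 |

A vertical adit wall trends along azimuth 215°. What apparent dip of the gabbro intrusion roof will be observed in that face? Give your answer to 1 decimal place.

23.9°

Let the plane be z = a·x + b·y + c.
Shot 2−Shot 1: 753a − 1361b = −193.5;  Shot 3−Shot 1: 536a − 619b = −193.5.
Solving gives a = −0.54511, b = −0.15942.
Unit vector along 215° is (sin 215°, cos 215°) = (-0.5736, -0.8192).
Slope in that direction = a·(-0.5736) + b·(-0.8192) = 0.44325.
Apparent dip = arctan|0.44325| = 23.9° (true dip is 29.6°, so apparent ≤ true as expected).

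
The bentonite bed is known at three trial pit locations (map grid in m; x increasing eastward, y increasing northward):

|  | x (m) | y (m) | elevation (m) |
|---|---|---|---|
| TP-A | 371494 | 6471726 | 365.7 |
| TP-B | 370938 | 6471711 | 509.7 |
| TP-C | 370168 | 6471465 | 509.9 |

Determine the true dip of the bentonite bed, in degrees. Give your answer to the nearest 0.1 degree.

Let the plane be z = a·x + b·y + c.
TP-B−TP-A: −556a − 15b = 144;  TP-C−TP-A: −1326a − 261b = 144.2.
Solving gives a = −0.28286, b = 0.88455.
Gradient magnitude |∇z| = √(a² + b²) = √(0.08001 + 0.78243) = 0.92868.
True dip = arctan(0.92868) = 42.9°, dipping toward SSE (azimuth ≈ 162°).

42.9°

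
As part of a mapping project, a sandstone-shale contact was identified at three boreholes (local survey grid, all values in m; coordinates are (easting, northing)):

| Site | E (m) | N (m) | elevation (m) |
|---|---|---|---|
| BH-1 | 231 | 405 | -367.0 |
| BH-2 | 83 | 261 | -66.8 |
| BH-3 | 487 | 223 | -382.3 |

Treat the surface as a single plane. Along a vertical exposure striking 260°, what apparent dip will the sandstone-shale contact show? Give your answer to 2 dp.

Two edge vectors: BH-1→BH-2 = (-148, -144, 300.2), BH-1→BH-3 = (256, -182, -15.3).
Normal n = (BH-1→BH-2) × (BH-1→BH-3) = (56839.6, 74586.8, 63800).
So ∂z/∂E = −n_x/n_z = −0.89090 and ∂z/∂N = −n_y/n_z = −1.16907.
Unit vector along 260° is (sin 260°, cos 260°) = (-0.9848, -0.1736).
Slope in that direction = a·(-0.9848) + b·(-0.1736) = 1.08038.
Apparent dip = arctan|1.08038| = 47.21° (true dip is 55.8°, so apparent ≤ true as expected).

47.21°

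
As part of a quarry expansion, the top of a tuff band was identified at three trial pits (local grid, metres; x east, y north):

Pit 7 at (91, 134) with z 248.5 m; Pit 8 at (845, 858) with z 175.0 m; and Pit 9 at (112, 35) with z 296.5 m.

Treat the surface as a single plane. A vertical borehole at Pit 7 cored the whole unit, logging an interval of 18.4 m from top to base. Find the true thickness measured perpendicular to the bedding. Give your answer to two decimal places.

16.33 m

Let the plane be z = a·x + b·y + c.
Pit 8−Pit 7: 754a + 724b = −73.5;  Pit 9−Pit 7: 21a − 99b = 48.
Solving gives a = 0.30579, b = −0.41998.
|∇z| = √(a²+b²) = 0.51951, so dip δ = arctan(0.51951) = 27.45°.
True thickness = vertical thickness × cos δ = 18.4 × cos 27.45° = 16.33 m.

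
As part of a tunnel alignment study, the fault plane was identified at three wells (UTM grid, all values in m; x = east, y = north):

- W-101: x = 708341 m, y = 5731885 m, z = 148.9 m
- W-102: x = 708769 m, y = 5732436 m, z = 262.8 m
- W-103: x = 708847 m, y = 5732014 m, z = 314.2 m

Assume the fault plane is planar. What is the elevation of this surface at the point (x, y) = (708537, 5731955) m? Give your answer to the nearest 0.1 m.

211.8 m

Let the plane be z = a·x + b·y + c.
W-102−W-101: 428a + 551b = 113.9;  W-103−W-101: 506a + 129b = 165.3.
Solving gives a = 0.341633496, b = −0.058655420.
Then c = 148.9 − a·708341 − b·5731885 = 94362.01.
At (708537, 5731955): z = 242060.0 − 336210.2 + 94362.01 = 211.8 m.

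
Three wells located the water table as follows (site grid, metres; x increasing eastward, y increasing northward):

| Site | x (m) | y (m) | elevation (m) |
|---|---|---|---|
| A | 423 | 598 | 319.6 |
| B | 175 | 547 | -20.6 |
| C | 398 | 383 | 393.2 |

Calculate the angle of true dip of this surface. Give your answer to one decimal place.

57.4°

Two edge vectors: A→B = (-248, -51, -340.2), A→C = (-25, -215, 73.6).
Normal n = (A→B) × (A→C) = (-76896.6, 26757.8, 52045).
So ∂z/∂x = −n_x/n_z = 1.47750 and ∂z/∂y = −n_y/n_z = −0.51413.
Gradient magnitude |∇z| = √(a² + b²) = √(2.18301 + 0.26433) = 1.56440.
True dip = arctan(1.56440) = 57.4°, dipping toward WNW (azimuth ≈ 289°).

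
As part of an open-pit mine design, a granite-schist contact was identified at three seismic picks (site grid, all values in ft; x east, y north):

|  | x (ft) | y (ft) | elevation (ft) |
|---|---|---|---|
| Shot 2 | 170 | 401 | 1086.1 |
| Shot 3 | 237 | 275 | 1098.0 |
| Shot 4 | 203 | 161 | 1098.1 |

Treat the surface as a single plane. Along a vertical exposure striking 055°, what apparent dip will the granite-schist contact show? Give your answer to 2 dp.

Let the plane be z = a·x + b·y + c.
Shot 3−Shot 2: 67a − 126b = 11.9;  Shot 4−Shot 2: 33a − 240b = 12.
Solving gives a = 0.11273, b = −0.03450.
Unit vector along 055° is (sin 55°, cos 55°) = (0.8192, 0.5736).
Slope in that direction = a·(0.8192) + b·(0.5736) = 0.07256.
Apparent dip = arctan|0.07256| = 4.15° (true dip is 6.7°, so apparent ≤ true as expected).

4.15°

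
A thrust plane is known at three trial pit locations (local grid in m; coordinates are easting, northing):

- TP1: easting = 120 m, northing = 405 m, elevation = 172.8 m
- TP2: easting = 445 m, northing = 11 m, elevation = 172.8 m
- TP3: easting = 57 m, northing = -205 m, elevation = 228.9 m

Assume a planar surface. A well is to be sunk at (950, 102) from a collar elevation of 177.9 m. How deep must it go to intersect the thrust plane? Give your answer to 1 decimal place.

62.6 m

Two edge vectors: TP1→TP2 = (325, -394, 0), TP1→TP3 = (-63, -610, 56.1).
Normal n = (TP1→TP2) × (TP1→TP3) = (-22103.4, -18232.5, -223072).
So ∂z/∂easting = −n_x/n_z = −0.09909 and ∂z/∂northing = −n_y/n_z = −0.08173.
Intercept c from TP1: 172.8 + 11.89 + 33.10 = 217.79.
At (950, 102): z_contact = −94.13 − 8.34 + 217.79 = 115.32 m.
Depth below ground = 177.9 − 115.32 = 62.6 m.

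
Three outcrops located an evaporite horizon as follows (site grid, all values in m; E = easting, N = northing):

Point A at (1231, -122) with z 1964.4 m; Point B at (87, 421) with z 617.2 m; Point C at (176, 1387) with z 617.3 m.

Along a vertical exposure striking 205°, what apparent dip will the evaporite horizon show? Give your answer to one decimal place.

20.9°

Two edge vectors: Point A→Point B = (-1144, 543, -1347.2), Point A→Point C = (-1055, 1509, -1347.1).
Normal n = (Point A→Point B) × (Point A→Point C) = (1301449.5, -119786.4, -1153431).
So ∂z/∂E = −n_x/n_z = 1.12833 and ∂z/∂N = −n_y/n_z = −0.10385.
Unit vector along 205° is (sin 205°, cos 205°) = (-0.4226, -0.9063).
Slope in that direction = a·(-0.4226) + b·(-0.9063) = −0.38273.
Apparent dip = arctan|0.38273| = 20.9° (true dip is 48.6°, so apparent ≤ true as expected).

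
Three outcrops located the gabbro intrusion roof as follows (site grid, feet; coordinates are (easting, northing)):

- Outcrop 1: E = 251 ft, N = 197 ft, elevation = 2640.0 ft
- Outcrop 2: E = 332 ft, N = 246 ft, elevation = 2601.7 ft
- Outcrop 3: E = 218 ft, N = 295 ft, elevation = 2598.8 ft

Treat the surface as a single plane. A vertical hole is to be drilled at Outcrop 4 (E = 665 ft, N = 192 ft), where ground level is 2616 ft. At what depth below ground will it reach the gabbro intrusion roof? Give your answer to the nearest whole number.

Two edge vectors: Outcrop 1→Outcrop 2 = (81, 49, -38.3), Outcrop 1→Outcrop 3 = (-33, 98, -41.2).
Normal n = (Outcrop 1→Outcrop 2) × (Outcrop 1→Outcrop 3) = (1734.6, 4601.1, 9555).
So ∂z/∂E = −n_x/n_z = −0.18154 and ∂z/∂N = −n_y/n_z = −0.48154.
Intercept c from Outcrop 1: 2640 + 45.57 + 94.86 = 2780.43.
At (665, 192): z_contact = −120.7 − 92.5 + 2780.43 = 2567.3 ft.
Depth below ground = 2616 − 2567.3 = 49 ft.

49 ft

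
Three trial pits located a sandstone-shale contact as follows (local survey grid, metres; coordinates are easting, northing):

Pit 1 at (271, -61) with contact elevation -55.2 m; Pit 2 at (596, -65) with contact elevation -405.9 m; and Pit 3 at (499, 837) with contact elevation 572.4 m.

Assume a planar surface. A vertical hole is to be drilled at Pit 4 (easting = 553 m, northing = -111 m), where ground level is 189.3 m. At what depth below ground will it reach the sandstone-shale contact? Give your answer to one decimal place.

593.9 m

Let the plane be z = a·easting + b·northing + c.
Pit 2−Pit 1: 325a − 4b = −350.7;  Pit 3−Pit 1: 228a + 898b = 627.6.
Solving gives a = −1.06714, b = 0.96983.
Then c = -55.2 − a·271 − b·-61 = 293.15.
At (553, -111): z_contact = −590.13 − 107.65 + 293.15 = -404.63 m.
Depth below ground = 189.3 − (-404.63) = 593.9 m.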